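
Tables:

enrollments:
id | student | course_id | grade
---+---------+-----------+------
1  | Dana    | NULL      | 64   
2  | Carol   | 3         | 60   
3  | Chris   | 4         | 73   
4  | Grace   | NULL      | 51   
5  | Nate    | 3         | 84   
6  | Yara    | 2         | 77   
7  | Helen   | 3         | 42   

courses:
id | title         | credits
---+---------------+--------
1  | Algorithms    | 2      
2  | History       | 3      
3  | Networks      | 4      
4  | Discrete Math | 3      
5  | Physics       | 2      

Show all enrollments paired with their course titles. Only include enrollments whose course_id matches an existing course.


INNER JOIN keeps only enrollments rows whose course_id matches an id in courses. Walk through each enrollment:
  - enrollment 1 (Dana): course_id=NULL, no match -> dropped
  - enrollment 2 (Carol): course_id=3 -> matches Networks
  - enrollment 3 (Chris): course_id=4 -> matches Discrete Math
  - enrollment 4 (Grace): course_id=NULL, no match -> dropped
  - enrollment 5 (Nate): course_id=3 -> matches Networks
  - enrollment 6 (Yara): course_id=2 -> matches History
  - enrollment 7 (Helen): course_id=3 -> matches Networks
So 2 of 7 rows are dropped.

SQL:
SELECT a.student, b.title AS course
FROM enrollments a
INNER JOIN courses b ON a.course_id = b.id

Result:
student | course       
--------+--------------
Carol   | Networks     
Chris   | Discrete Math
Nate    | Networks     
Yara    | History      
Helen   | Networks     


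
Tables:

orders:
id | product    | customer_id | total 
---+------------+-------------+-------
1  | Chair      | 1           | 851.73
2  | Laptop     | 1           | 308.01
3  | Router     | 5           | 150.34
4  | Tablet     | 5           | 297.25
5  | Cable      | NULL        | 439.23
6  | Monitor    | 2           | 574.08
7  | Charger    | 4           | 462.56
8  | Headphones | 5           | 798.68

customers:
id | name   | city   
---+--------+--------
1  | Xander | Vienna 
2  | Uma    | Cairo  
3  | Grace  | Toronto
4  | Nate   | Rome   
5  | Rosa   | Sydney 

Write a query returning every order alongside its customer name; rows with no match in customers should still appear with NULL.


LEFT JOIN keeps every row from orders (the left table); where customer_id has no match in customers, the customer columns become NULL. Walk through each order:
  - order 1 (Chair): customer_id=1 -> matches Xander
  - order 2 (Laptop): customer_id=1 -> matches Xander
  - order 3 (Router): customer_id=5 -> matches Rosa
  - order 4 (Tablet): customer_id=5 -> matches Rosa
  - order 5 (Cable): customer_id=NULL, no match -> kept with NULL
  - order 6 (Monitor): customer_id=2 -> matches Uma
  - order 7 (Charger): customer_id=4 -> matches Nate
  - order 8 (Headphones): customer_id=5 -> matches Rosa
All 8 rows appear; 1 has NULL customer.

SQL:
SELECT a.product, b.name AS customer
FROM orders a
LEFT JOIN customers b ON a.customer_id = b.id

Result:
product    | customer
-----------+---------
Chair      | Xander  
Laptop     | Xander  
Router     | Rosa    
Tablet     | Rosa    
Cable      | NULL    
Monitor    | Uma     
Charger    | Nate    
Headphones | Rosa    


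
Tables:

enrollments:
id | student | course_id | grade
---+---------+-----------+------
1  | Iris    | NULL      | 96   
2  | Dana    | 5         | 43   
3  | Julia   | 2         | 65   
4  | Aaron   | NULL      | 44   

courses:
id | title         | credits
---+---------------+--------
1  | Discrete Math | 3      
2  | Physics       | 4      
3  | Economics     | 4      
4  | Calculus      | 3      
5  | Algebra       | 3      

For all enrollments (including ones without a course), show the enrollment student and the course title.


LEFT JOIN keeps every row from enrollments (the left table); where course_id has no match in courses, the course columns become NULL. Walk through each enrollment:
  - enrollment 1 (Iris): course_id=NULL, no match -> kept with NULL
  - enrollment 2 (Dana): course_id=5 -> matches Algebra
  - enrollment 3 (Julia): course_id=2 -> matches Physics
  - enrollment 4 (Aaron): course_id=NULL, no match -> kept with NULL
All 4 rows appear; 2 have NULL course.

SQL:
SELECT a.student, b.title AS course
FROM enrollments a
LEFT JOIN courses b ON a.course_id = b.id

Result:
student | course 
--------+--------
Iris    | NULL   
Dana    | Algebra
Julia   | Physics
Aaron   | NULL   


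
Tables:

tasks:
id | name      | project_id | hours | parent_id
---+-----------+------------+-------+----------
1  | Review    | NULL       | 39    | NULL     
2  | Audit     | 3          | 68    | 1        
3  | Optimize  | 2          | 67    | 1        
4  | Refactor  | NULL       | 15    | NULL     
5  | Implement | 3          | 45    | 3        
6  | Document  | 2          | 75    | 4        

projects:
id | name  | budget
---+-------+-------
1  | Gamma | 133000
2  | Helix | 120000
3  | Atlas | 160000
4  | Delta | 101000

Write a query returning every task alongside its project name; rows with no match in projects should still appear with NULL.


LEFT JOIN keeps every row from tasks (the left table); where project_id has no match in projects, the project columns become NULL. Walk through each task:
  - task 1 (Review): project_id=NULL, no match -> kept with NULL
  - task 2 (Audit): project_id=3 -> matches Atlas
  - task 3 (Optimize): project_id=2 -> matches Helix
  - task 4 (Refactor): project_id=NULL, no match -> kept with NULL
  - task 5 (Implement): project_id=3 -> matches Atlas
  - task 6 (Document): project_id=2 -> matches Helix
All 6 rows appear; 2 have NULL project.

SQL:
SELECT a.name, b.name AS project
FROM tasks a
LEFT JOIN projects b ON a.project_id = b.id

Result:
name      | project
----------+--------
Review    | NULL   
Audit     | Atlas  
Optimize  | Helix  
Refactor  | NULL   
Implement | Atlas  
Document  | Helix  


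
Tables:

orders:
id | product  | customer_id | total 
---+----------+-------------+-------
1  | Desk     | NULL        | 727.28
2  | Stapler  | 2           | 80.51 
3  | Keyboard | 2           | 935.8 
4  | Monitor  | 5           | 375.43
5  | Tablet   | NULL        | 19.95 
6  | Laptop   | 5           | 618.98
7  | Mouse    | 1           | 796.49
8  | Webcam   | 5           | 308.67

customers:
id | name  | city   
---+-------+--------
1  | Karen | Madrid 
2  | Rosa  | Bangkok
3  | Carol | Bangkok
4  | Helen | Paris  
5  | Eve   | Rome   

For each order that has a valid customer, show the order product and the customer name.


INNER JOIN keeps only orders rows whose customer_id matches an id in customers. Walk through each order:
  - order 1 (Desk): customer_id=NULL, no match -> dropped
  - order 2 (Stapler): customer_id=2 -> matches Rosa
  - order 3 (Keyboard): customer_id=2 -> matches Rosa
  - order 4 (Monitor): customer_id=5 -> matches Eve
  - order 5 (Tablet): customer_id=NULL, no match -> dropped
  - order 6 (Laptop): customer_id=5 -> matches Eve
  - order 7 (Mouse): customer_id=1 -> matches Karen
  - order 8 (Webcam): customer_id=5 -> matches Eve
So 2 of 8 rows are dropped.

SQL:
SELECT a.product, b.name AS customer
FROM orders a
INNER JOIN customers b ON a.customer_id = b.id

Result:
product  | customer
---------+---------
Stapler  | Rosa    
Keyboard | Rosa    
Monitor  | Eve     
Laptop   | Eve     
Mouse    | Karen   
Webcam   | Eve     


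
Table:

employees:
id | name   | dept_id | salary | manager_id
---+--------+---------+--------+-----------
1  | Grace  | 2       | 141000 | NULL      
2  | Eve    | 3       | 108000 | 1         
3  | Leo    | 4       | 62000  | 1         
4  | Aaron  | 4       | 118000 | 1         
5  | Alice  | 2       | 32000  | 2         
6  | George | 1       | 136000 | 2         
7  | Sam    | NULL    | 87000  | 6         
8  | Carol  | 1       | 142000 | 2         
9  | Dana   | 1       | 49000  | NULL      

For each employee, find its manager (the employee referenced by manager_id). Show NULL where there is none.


This is a self-join: employees is joined to a second copy of itself, matching each row's manager_id to another row's id. Use LEFT JOIN so rows with manager_id=NULL are kept.
  - employee 1 (Grace): manager_id=NULL -> NULL
  - employee 2 (Eve): manager_id=1 -> Grace
  - employee 3 (Leo): manager_id=1 -> Grace
  - employee 4 (Aaron): manager_id=1 -> Grace
  - employee 5 (Alice): manager_id=2 -> Eve
  - employee 6 (George): manager_id=2 -> Eve
  - employee 7 (Sam): manager_id=6 -> George
  - employee 8 (Carol): manager_id=2 -> Eve
  - employee 9 (Dana): manager_id=NULL -> NULL

SQL:
SELECT a.name AS item, b.name AS manager
FROM employees a
LEFT JOIN employees b ON a.manager_id = b.id

Result:
item   | manager
-------+--------
Grace  | NULL   
Eve    | Grace  
Leo    | Grace  
Aaron  | Grace  
Alice  | Eve    
George | Eve    
Sam    | George 
Carol  | Eve    
Dana   | NULL   


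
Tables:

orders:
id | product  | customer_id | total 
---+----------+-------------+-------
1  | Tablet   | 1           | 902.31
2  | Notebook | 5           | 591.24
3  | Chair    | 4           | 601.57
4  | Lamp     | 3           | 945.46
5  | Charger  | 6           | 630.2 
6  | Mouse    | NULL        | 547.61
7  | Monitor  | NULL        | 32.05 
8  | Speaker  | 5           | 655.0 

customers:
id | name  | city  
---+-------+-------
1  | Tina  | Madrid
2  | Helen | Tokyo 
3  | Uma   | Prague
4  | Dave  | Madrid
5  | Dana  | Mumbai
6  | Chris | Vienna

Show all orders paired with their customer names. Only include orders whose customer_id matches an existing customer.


INNER JOIN keeps only orders rows whose customer_id matches an id in customers. Walk through each order:
  - order 1 (Tablet): customer_id=1 -> matches Tina
  - order 2 (Notebook): customer_id=5 -> matches Dana
  - order 3 (Chair): customer_id=4 -> matches Dave
  - order 4 (Lamp): customer_id=3 -> matches Uma
  - order 5 (Charger): customer_id=6 -> matches Chris
  - order 6 (Mouse): customer_id=NULL, no match -> dropped
  - order 7 (Monitor): customer_id=NULL, no match -> dropped
  - order 8 (Speaker): customer_id=5 -> matches Dana
So 2 of 8 rows are dropped.

SQL:
SELECT a.product, b.name AS customer
FROM orders a
INNER JOIN customers b ON a.customer_id = b.id

Result:
product  | customer
---------+---------
Tablet   | Tina    
Notebook | Dana    
Chair    | Dave    
Lamp     | Uma     
Charger  | Chris   
Speaker  | Dana    


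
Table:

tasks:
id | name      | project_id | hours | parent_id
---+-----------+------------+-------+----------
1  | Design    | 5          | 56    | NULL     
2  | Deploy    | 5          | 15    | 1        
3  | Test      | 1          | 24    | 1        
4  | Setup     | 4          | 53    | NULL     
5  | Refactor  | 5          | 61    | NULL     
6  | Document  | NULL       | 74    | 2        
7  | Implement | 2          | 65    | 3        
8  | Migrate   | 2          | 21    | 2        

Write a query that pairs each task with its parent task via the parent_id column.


This is a self-join: tasks is joined to a second copy of itself, matching each row's parent_id to another row's id. Use LEFT JOIN so rows with parent_id=NULL are kept.
  - task 1 (Design): parent_id=NULL -> NULL
  - task 2 (Deploy): parent_id=1 -> Design
  - task 3 (Test): parent_id=1 -> Design
  - task 4 (Setup): parent_id=NULL -> NULL
  - task 5 (Refactor): parent_id=NULL -> NULL
  - task 6 (Document): parent_id=2 -> Deploy
  - task 7 (Implement): parent_id=3 -> Test
  - task 8 (Migrate): parent_id=2 -> Deploy

SQL:
SELECT a.name AS item, b.name AS parent
FROM tasks a
LEFT JOIN tasks b ON a.parent_id = b.id

Result:
item      | parent
----------+-------
Design    | NULL  
Deploy    | Design
Test      | Design
Setup     | NULL  
Refactor  | NULL  
Document  | Deploy
Implement | Test  
Migrate   | Deploy


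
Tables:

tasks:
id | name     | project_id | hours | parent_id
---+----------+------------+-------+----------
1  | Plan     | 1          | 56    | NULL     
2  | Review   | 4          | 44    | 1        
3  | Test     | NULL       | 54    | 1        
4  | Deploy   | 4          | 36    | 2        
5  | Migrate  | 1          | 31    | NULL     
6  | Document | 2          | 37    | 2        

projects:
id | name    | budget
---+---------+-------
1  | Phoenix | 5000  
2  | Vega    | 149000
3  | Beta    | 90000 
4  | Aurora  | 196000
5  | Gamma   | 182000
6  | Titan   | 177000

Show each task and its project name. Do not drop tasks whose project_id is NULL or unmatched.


LEFT JOIN keeps every row from tasks (the left table); where project_id has no match in projects, the project columns become NULL. Walk through each task:
  - task 1 (Plan): project_id=1 -> matches Phoenix
  - task 2 (Review): project_id=4 -> matches Aurora
  - task 3 (Test): project_id=NULL, no match -> kept with NULL
  - task 4 (Deploy): project_id=4 -> matches Aurora
  - task 5 (Migrate): project_id=1 -> matches Phoenix
  - task 6 (Document): project_id=2 -> matches Vega
All 6 rows appear; 1 has NULL project.

SQL:
SELECT a.name, b.name AS project
FROM tasks a
LEFT JOIN projects b ON a.project_id = b.id

Result:
name     | project
---------+--------
Plan     | Phoenix
Review   | Aurora 
Test     | NULL   
Deploy   | Aurora 
Migrate  | Phoenix
Document | Vega   


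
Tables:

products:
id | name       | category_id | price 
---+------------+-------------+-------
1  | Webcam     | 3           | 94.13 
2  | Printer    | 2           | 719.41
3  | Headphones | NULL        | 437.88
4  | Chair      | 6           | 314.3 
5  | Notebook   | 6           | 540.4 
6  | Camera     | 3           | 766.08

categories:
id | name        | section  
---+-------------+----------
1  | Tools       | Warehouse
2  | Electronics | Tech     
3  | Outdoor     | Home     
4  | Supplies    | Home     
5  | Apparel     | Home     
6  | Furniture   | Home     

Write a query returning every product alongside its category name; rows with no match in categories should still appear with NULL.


LEFT JOIN keeps every row from products (the left table); where category_id has no match in categories, the category columns become NULL. Walk through each product:
  - product 1 (Webcam): category_id=3 -> matches Outdoor
  - product 2 (Printer): category_id=2 -> matches Electronics
  - product 3 (Headphones): category_id=NULL, no match -> kept with NULL
  - product 4 (Chair): category_id=6 -> matches Furniture
  - product 5 (Notebook): category_id=6 -> matches Furniture
  - product 6 (Camera): category_id=3 -> matches Outdoor
All 6 rows appear; 1 has NULL category.

SQL:
SELECT a.name, b.name AS category
FROM products a
LEFT JOIN categories b ON a.category_id = b.id

Result:
name       | category   
-----------+------------
Webcam     | Outdoor    
Printer    | Electronics
Headphones | NULL       
Chair      | Furniture  
Notebook   | Furniture  
Camera     | Outdoor    


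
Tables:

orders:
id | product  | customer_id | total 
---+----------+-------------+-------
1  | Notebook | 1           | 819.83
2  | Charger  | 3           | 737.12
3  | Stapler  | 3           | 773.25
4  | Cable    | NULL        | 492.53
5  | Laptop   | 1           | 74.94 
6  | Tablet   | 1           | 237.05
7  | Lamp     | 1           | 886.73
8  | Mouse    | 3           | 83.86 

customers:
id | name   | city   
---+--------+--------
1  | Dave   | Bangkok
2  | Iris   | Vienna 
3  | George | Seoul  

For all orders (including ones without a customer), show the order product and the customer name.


LEFT JOIN keeps every row from orders (the left table); where customer_id has no match in customers, the customer columns become NULL. Walk through each order:
  - order 1 (Notebook): customer_id=1 -> matches Dave
  - order 2 (Charger): customer_id=3 -> matches George
  - order 3 (Stapler): customer_id=3 -> matches George
  - order 4 (Cable): customer_id=NULL, no match -> kept with NULL
  - order 5 (Laptop): customer_id=1 -> matches Dave
  - order 6 (Tablet): customer_id=1 -> matches Dave
  - order 7 (Lamp): customer_id=1 -> matches Dave
  - order 8 (Mouse): customer_id=3 -> matches George
All 8 rows appear; 1 has NULL customer.

SQL:
SELECT a.product, b.name AS customer
FROM orders a
LEFT JOIN customers b ON a.customer_id = b.id

Result:
product  | customer
---------+---------
Notebook | Dave    
Charger  | George  
Stapler  | George  
Cable    | NULL    
Laptop   | Dave    
Tablet   | Dave    
Lamp     | Dave    
Mouse    | George  


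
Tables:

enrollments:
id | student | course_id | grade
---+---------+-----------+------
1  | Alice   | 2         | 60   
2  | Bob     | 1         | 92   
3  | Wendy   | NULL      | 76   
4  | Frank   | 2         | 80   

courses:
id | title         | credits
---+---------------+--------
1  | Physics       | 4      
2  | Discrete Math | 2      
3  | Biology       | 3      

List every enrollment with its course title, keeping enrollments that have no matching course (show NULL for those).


LEFT JOIN keeps every row from enrollments (the left table); where course_id has no match in courses, the course columns become NULL. Walk through each enrollment:
  - enrollment 1 (Alice): course_id=2 -> matches Discrete Math
  - enrollment 2 (Bob): course_id=1 -> matches Physics
  - enrollment 3 (Wendy): course_id=NULL, no match -> kept with NULL
  - enrollment 4 (Frank): course_id=2 -> matches Discrete Math
All 4 rows appear; 1 has NULL course.

SQL:
SELECT a.student, b.title AS course
FROM enrollments a
LEFT JOIN courses b ON a.course_id = b.id

Result:
student | course       
--------+--------------
Alice   | Discrete Math
Bob     | Physics      
Wendy   | NULL         
Frank   | Discrete Math


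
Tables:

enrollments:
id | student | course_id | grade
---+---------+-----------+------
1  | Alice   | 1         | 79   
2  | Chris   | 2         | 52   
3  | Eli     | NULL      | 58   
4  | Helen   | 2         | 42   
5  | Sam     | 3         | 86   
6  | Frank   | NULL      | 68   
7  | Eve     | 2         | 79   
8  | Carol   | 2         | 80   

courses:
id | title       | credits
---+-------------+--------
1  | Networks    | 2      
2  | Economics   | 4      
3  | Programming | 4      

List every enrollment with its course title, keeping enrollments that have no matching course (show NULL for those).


LEFT JOIN keeps every row from enrollments (the left table); where course_id has no match in courses, the course columns become NULL. Walk through each enrollment:
  - enrollment 1 (Alice): course_id=1 -> matches Networks
  - enrollment 2 (Chris): course_id=2 -> matches Economics
  - enrollment 3 (Eli): course_id=NULL, no match -> kept with NULL
  - enrollment 4 (Helen): course_id=2 -> matches Economics
  - enrollment 5 (Sam): course_id=3 -> matches Programming
  - enrollment 6 (Frank): course_id=NULL, no match -> kept with NULL
  - enrollment 7 (Eve): course_id=2 -> matches Economics
  - enrollment 8 (Carol): course_id=2 -> matches Economics
All 8 rows appear; 2 have NULL course.

SQL:
SELECT a.student, b.title AS course
FROM enrollments a
LEFT JOIN courses b ON a.course_id = b.id

Result:
student | course     
--------+------------
Alice   | Networks   
Chris   | Economics  
Eli     | NULL       
Helen   | Economics  
Sam     | Programming
Frank   | NULL       
Eve     | Economics  
Carol   | Economics  


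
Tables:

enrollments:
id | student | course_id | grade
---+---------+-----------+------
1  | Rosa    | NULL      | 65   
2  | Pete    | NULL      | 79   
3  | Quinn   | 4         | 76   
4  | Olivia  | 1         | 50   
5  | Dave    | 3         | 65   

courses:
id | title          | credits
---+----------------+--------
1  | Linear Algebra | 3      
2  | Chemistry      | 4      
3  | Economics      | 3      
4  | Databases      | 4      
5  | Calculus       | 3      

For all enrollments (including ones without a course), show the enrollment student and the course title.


LEFT JOIN keeps every row from enrollments (the left table); where course_id has no match in courses, the course columns become NULL. Walk through each enrollment:
  - enrollment 1 (Rosa): course_id=NULL, no match -> kept with NULL
  - enrollment 2 (Pete): course_id=NULL, no match -> kept with NULL
  - enrollment 3 (Quinn): course_id=4 -> matches Databases
  - enrollment 4 (Olivia): course_id=1 -> matches Linear Algebra
  - enrollment 5 (Dave): course_id=3 -> matches Economics
All 5 rows appear; 2 have NULL course.

SQL:
SELECT a.student, b.title AS course
FROM enrollments a
LEFT JOIN courses b ON a.course_id = b.id

Result:
student | course        
--------+---------------
Rosa    | NULL          
Pete    | NULL          
Quinn   | Databases     
Olivia  | Linear Algebra
Dave    | Economics     


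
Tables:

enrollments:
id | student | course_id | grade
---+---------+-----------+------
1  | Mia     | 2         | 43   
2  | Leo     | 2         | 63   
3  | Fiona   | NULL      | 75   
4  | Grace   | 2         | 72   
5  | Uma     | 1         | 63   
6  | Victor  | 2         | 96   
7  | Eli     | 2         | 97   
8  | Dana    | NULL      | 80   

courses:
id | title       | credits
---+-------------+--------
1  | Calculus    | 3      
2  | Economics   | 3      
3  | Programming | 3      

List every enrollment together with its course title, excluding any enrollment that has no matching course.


INNER JOIN keeps only enrollments rows whose course_id matches an id in courses. Walk through each enrollment:
  - enrollment 1 (Mia): course_id=2 -> matches Economics
  - enrollment 2 (Leo): course_id=2 -> matches Economics
  - enrollment 3 (Fiona): course_id=NULL, no match -> dropped
  - enrollment 4 (Grace): course_id=2 -> matches Economics
  - enrollment 5 (Uma): course_id=1 -> matches Calculus
  - enrollment 6 (Victor): course_id=2 -> matches Economics
  - enrollment 7 (Eli): course_id=2 -> matches Economics
  - enrollment 8 (Dana): course_id=NULL, no match -> dropped
So 2 of 8 rows are dropped.

SQL:
SELECT a.student, b.title AS course
FROM enrollments a
INNER JOIN courses b ON a.course_id = b.id

Result:
student | course   
--------+----------
Mia     | Economics
Leo     | Economics
Grace   | Economics
Uma     | Calculus 
Victor  | Economics
Eli     | Economics


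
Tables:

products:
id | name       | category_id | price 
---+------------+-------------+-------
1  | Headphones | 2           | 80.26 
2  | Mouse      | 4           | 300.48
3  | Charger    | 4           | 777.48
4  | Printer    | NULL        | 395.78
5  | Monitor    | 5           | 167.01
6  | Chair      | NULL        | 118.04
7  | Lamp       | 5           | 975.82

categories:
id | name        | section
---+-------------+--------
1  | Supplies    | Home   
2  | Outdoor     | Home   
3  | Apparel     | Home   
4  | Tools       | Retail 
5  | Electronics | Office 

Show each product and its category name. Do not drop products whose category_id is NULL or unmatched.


LEFT JOIN keeps every row from products (the left table); where category_id has no match in categories, the category columns become NULL. Walk through each product:
  - product 1 (Headphones): category_id=2 -> matches Outdoor
  - product 2 (Mouse): category_id=4 -> matches Tools
  - product 3 (Charger): category_id=4 -> matches Tools
  - product 4 (Printer): category_id=NULL, no match -> kept with NULL
  - product 5 (Monitor): category_id=5 -> matches Electronics
  - product 6 (Chair): category_id=NULL, no match -> kept with NULL
  - product 7 (Lamp): category_id=5 -> matches Electronics
All 7 rows appear; 2 have NULL category.

SQL:
SELECT a.name, b.name AS category
FROM products a
LEFT JOIN categories b ON a.category_id = b.id

Result:
name       | category   
-----------+------------
Headphones | Outdoor    
Mouse      | Tools      
Charger    | Tools      
Printer    | NULL       
Monitor    | Electronics
Chair      | NULL       
Lamp       | Electronics


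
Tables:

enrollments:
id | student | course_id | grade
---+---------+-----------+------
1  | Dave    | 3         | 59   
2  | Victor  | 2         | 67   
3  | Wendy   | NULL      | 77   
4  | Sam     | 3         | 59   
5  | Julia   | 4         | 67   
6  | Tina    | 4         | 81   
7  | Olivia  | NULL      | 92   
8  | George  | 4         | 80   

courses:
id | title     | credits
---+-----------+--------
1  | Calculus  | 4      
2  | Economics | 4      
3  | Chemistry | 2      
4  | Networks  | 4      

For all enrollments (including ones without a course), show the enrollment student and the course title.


LEFT JOIN keeps every row from enrollments (the left table); where course_id has no match in courses, the course columns become NULL. Walk through each enrollment:
  - enrollment 1 (Dave): course_id=3 -> matches Chemistry
  - enrollment 2 (Victor): course_id=2 -> matches Economics
  - enrollment 3 (Wendy): course_id=NULL, no match -> kept with NULL
  - enrollment 4 (Sam): course_id=3 -> matches Chemistry
  - enrollment 5 (Julia): course_id=4 -> matches Networks
  - enrollment 6 (Tina): course_id=4 -> matches Networks
  - enrollment 7 (Olivia): course_id=NULL, no match -> kept with NULL
  - enrollment 8 (George): course_id=4 -> matches Networks
All 8 rows appear; 2 have NULL course.

SQL:
SELECT a.student, b.title AS course
FROM enrollments a
LEFT JOIN courses b ON a.course_id = b.id

Result:
student | course   
--------+----------
Dave    | Chemistry
Victor  | Economics
Wendy   | NULL     
Sam     | Chemistry
Julia   | Networks 
Tina    | Networks 
Olivia  | NULL     
George  | Networks 


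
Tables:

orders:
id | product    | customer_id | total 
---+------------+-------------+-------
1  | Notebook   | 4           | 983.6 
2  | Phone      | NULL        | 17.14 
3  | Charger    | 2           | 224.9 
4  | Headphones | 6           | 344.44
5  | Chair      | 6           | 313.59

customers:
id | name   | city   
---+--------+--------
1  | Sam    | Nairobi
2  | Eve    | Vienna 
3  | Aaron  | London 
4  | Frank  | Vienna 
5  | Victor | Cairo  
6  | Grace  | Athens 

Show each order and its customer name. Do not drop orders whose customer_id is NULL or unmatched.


LEFT JOIN keeps every row from orders (the left table); where customer_id has no match in customers, the customer columns become NULL. Walk through each order:
  - order 1 (Notebook): customer_id=4 -> matches Frank
  - order 2 (Phone): customer_id=NULL, no match -> kept with NULL
  - order 3 (Charger): customer_id=2 -> matches Eve
  - order 4 (Headphones): customer_id=6 -> matches Grace
  - order 5 (Chair): customer_id=6 -> matches Grace
All 5 rows appear; 1 has NULL customer.

SQL:
SELECT a.product, b.name AS customer
FROM orders a
LEFT JOIN customers b ON a.customer_id = b.id

Result:
product    | customer
-----------+---------
Notebook   | Frank   
Phone      | NULL    
Charger    | Eve     
Headphones | Grace   
Chair      | Grace   


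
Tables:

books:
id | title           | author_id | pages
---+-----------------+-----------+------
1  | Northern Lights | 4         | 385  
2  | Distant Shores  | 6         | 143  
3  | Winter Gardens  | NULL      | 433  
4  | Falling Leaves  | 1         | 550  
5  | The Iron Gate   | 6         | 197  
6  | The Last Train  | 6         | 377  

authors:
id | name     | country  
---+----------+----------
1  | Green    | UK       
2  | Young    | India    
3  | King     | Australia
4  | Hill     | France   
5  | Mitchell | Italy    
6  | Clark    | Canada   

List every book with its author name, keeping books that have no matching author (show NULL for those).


LEFT JOIN keeps every row from books (the left table); where author_id has no match in authors, the author columns become NULL. Walk through each book:
  - book 1 (Northern Lights): author_id=4 -> matches Hill
  - book 2 (Distant Shores): author_id=6 -> matches Clark
  - book 3 (Winter Gardens): author_id=NULL, no match -> kept with NULL
  - book 4 (Falling Leaves): author_id=1 -> matches Green
  - book 5 (The Iron Gate): author_id=6 -> matches Clark
  - book 6 (The Last Train): author_id=6 -> matches Clark
All 6 rows appear; 1 has NULL author.

SQL:
SELECT a.title, b.name AS author
FROM books a
LEFT JOIN authors b ON a.author_id = b.id

Result:
title           | author
----------------+-------
Northern Lights | Hill  
Distant Shores  | Clark 
Winter Gardens  | NULL  
Falling Leaves  | Green 
The Iron Gate   | Clark 
The Last Train  | Clark 


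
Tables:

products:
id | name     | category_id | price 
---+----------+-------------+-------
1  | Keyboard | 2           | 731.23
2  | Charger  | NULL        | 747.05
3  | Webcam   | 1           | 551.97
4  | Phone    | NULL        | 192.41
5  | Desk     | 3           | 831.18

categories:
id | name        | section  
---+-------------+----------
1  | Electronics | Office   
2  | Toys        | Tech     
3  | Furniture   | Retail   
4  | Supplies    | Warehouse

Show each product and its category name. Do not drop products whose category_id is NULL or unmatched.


LEFT JOIN keeps every row from products (the left table); where category_id has no match in categories, the category columns become NULL. Walk through each product:
  - product 1 (Keyboard): category_id=2 -> matches Toys
  - product 2 (Charger): category_id=NULL, no match -> kept with NULL
  - product 3 (Webcam): category_id=1 -> matches Electronics
  - product 4 (Phone): category_id=NULL, no match -> kept with NULL
  - product 5 (Desk): category_id=3 -> matches Furniture
All 5 rows appear; 2 have NULL category.

SQL:
SELECT a.name, b.name AS category
FROM products a
LEFT JOIN categories b ON a.category_id = b.id

Result:
name     | category   
---------+------------
Keyboard | Toys       
Charger  | NULL       
Webcam   | Electronics
Phone    | NULL       
Desk     | Furniture  


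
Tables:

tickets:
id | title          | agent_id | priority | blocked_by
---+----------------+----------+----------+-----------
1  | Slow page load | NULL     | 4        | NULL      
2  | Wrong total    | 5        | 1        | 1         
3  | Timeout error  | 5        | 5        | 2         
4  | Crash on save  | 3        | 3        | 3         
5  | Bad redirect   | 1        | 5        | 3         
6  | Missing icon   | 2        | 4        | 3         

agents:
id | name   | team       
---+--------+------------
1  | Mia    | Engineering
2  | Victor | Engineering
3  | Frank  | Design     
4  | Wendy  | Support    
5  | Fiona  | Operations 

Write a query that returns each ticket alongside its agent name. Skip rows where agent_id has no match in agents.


INNER JOIN keeps only tickets rows whose agent_id matches an id in agents. Walk through each ticket:
  - ticket 1 (Slow page load): agent_id=NULL, no match -> dropped
  - ticket 2 (Wrong total): agent_id=5 -> matches Fiona
  - ticket 3 (Timeout error): agent_id=5 -> matches Fiona
  - ticket 4 (Crash on save): agent_id=3 -> matches Frank
  - ticket 5 (Bad redirect): agent_id=1 -> matches Mia
  - ticket 6 (Missing icon): agent_id=2 -> matches Victor
So 1 of 6 rows is dropped.

SQL:
SELECT a.title, b.name AS agent
FROM tickets a
INNER JOIN agents b ON a.agent_id = b.id

Result:
title         | agent 
--------------+-------
Wrong total   | Fiona 
Timeout error | Fiona 
Crash on save | Frank 
Bad redirect  | Mia   
Missing icon  | Victor


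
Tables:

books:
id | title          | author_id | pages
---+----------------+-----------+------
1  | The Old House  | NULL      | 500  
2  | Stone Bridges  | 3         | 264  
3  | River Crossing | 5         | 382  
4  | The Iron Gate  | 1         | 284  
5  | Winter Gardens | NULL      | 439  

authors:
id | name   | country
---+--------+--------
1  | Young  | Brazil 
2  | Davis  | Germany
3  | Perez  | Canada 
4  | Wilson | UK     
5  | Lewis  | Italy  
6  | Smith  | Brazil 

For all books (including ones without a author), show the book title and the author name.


LEFT JOIN keeps every row from books (the left table); where author_id has no match in authors, the author columns become NULL. Walk through each book:
  - book 1 (The Old House): author_id=NULL, no match -> kept with NULL
  - book 2 (Stone Bridges): author_id=3 -> matches Perez
  - book 3 (River Crossing): author_id=5 -> matches Lewis
  - book 4 (The Iron Gate): author_id=1 -> matches Young
  - book 5 (Winter Gardens): author_id=NULL, no match -> kept with NULL
All 5 rows appear; 2 have NULL author.

SQL:
SELECT a.title, b.name AS author
FROM books a
LEFT JOIN authors b ON a.author_id = b.id

Result:
title          | author
---------------+-------
The Old House  | NULL  
Stone Bridges  | Perez 
River Crossing | Lewis 
The Iron Gate  | Young 
Winter Gardens | NULL  


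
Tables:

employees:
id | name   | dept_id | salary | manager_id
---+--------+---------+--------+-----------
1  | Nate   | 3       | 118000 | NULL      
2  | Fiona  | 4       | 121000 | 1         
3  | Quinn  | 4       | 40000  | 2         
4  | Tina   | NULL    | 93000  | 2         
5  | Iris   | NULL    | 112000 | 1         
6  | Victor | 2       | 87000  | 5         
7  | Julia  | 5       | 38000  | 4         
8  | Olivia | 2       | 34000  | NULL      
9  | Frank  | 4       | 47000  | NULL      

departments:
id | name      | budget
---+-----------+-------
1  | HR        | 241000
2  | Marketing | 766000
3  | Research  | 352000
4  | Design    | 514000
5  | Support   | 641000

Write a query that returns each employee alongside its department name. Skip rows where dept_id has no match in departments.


INNER JOIN keeps only employees rows whose dept_id matches an id in departments. Walk through each employee:
  - employee 1 (Nate): dept_id=3 -> matches Research
  - employee 2 (Fiona): dept_id=4 -> matches Design
  - employee 3 (Quinn): dept_id=4 -> matches Design
  - employee 4 (Tina): dept_id=NULL, no match -> dropped
  - employee 5 (Iris): dept_id=NULL, no match -> dropped
  - employee 6 (Victor): dept_id=2 -> matches Marketing
  - employee 7 (Julia): dept_id=5 -> matches Support
  - employee 8 (Olivia): dept_id=2 -> matches Marketing
  - employee 9 (Frank): dept_id=4 -> matches Design
So 2 of 9 rows are dropped.

SQL:
SELECT a.name, b.name AS department
FROM employees a
INNER JOIN departments b ON a.dept_id = b.id

Result:
name   | department
-------+-----------
Nate   | Research  
Fiona  | Design    
Quinn  | Design    
Victor | Marketing 
Julia  | Support   
Olivia | Marketing 
Frank  | Design    


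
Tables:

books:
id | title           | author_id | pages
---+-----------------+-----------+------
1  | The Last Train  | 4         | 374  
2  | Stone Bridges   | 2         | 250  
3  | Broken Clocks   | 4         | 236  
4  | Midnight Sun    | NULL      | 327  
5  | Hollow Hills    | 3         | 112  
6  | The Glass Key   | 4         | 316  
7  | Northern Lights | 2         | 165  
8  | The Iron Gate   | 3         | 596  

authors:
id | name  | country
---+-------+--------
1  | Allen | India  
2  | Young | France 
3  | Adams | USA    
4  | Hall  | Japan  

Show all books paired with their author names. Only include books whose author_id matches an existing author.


INNER JOIN keeps only books rows whose author_id matches an id in authors. Walk through each book:
  - book 1 (The Last Train): author_id=4 -> matches Hall
  - book 2 (Stone Bridges): author_id=2 -> matches Young
  - book 3 (Broken Clocks): author_id=4 -> matches Hall
  - book 4 (Midnight Sun): author_id=NULL, no match -> dropped
  - book 5 (Hollow Hills): author_id=3 -> matches Adams
  - book 6 (The Glass Key): author_id=4 -> matches Hall
  - book 7 (Northern Lights): author_id=2 -> matches Young
  - book 8 (The Iron Gate): author_id=3 -> matches Adams
So 1 of 8 rows is dropped.

SQL:
SELECT a.title, b.name AS author
FROM books a
INNER JOIN authors b ON a.author_id = b.id

Result:
title           | author
----------------+-------
The Last Train  | Hall  
Stone Bridges   | Young 
Broken Clocks   | Hall  
Hollow Hills    | Adams 
The Glass Key   | Hall  
Northern Lights | Young 
The Iron Gate   | Adams 


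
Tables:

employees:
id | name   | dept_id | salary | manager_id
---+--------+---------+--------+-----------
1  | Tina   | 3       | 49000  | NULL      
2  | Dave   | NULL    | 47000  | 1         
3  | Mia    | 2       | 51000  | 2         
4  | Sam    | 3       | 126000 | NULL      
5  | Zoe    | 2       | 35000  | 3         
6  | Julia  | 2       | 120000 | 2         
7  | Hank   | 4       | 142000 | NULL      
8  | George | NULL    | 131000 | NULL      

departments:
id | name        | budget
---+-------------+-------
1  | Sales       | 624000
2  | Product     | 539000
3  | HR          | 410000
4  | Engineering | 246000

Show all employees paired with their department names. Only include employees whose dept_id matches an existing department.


INNER JOIN keeps only employees rows whose dept_id matches an id in departments. Walk through each employee:
  - employee 1 (Tina): dept_id=3 -> matches HR
  - employee 2 (Dave): dept_id=NULL, no match -> dropped
  - employee 3 (Mia): dept_id=2 -> matches Product
  - employee 4 (Sam): dept_id=3 -> matches HR
  - employee 5 (Zoe): dept_id=2 -> matches Product
  - employee 6 (Julia): dept_id=2 -> matches Product
  - employee 7 (Hank): dept_id=4 -> matches Engineering
  - employee 8 (George): dept_id=NULL, no match -> dropped
So 2 of 8 rows are dropped.

SQL:
SELECT a.name, b.name AS department
FROM employees a
INNER JOIN departments b ON a.dept_id = b.id

Result:
name  | department 
------+------------
Tina  | HR         
Mia   | Product    
Sam   | HR         
Zoe   | Product    
Julia | Product    
Hank  | Engineering


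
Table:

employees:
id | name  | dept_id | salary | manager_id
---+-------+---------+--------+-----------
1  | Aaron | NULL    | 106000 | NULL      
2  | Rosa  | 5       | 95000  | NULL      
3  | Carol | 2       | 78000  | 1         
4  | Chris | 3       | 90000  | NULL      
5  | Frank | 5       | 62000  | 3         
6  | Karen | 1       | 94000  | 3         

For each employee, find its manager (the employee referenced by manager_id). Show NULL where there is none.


This is a self-join: employees is joined to a second copy of itself, matching each row's manager_id to another row's id. Use LEFT JOIN so rows with manager_id=NULL are kept.
  - employee 1 (Aaron): manager_id=NULL -> NULL
  - employee 2 (Rosa): manager_id=NULL -> NULL
  - employee 3 (Carol): manager_id=1 -> Aaron
  - employee 4 (Chris): manager_id=NULL -> NULL
  - employee 5 (Frank): manager_id=3 -> Carol
  - employee 6 (Karen): manager_id=3 -> Carol

SQL:
SELECT a.name AS item, b.name AS manager
FROM employees a
LEFT JOIN employees b ON a.manager_id = b.id

Result:
item  | manager
------+--------
Aaron | NULL   
Rosa  | NULL   
Carol | Aaron  
Chris | NULL   
Frank | Carol  
Karen | Carol  


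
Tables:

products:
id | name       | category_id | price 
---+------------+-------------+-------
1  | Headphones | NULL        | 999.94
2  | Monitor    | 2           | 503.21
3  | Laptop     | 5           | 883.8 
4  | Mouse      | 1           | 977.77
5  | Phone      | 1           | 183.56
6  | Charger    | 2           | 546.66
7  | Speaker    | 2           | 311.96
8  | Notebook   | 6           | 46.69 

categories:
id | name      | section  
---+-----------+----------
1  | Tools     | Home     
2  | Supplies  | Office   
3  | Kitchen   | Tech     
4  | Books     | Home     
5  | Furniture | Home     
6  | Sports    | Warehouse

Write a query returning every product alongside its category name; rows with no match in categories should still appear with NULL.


LEFT JOIN keeps every row from products (the left table); where category_id has no match in categories, the category columns become NULL. Walk through each product:
  - product 1 (Headphones): category_id=NULL, no match -> kept with NULL
  - product 2 (Monitor): category_id=2 -> matches Supplies
  - product 3 (Laptop): category_id=5 -> matches Furniture
  - product 4 (Mouse): category_id=1 -> matches Tools
  - product 5 (Phone): category_id=1 -> matches Tools
  - product 6 (Charger): category_id=2 -> matches Supplies
  - product 7 (Speaker): category_id=2 -> matches Supplies
  - product 8 (Notebook): category_id=6 -> matches Sports
All 8 rows appear; 1 has NULL category.

SQL:
SELECT a.name, b.name AS category
FROM products a
LEFT JOIN categories b ON a.category_id = b.id

Result:
name       | category 
-----------+----------
Headphones | NULL     
Monitor    | Supplies 
Laptop     | Furniture
Mouse      | Tools    
Phone      | Tools    
Charger    | Supplies 
Speaker    | Supplies 
Notebook   | Sports   


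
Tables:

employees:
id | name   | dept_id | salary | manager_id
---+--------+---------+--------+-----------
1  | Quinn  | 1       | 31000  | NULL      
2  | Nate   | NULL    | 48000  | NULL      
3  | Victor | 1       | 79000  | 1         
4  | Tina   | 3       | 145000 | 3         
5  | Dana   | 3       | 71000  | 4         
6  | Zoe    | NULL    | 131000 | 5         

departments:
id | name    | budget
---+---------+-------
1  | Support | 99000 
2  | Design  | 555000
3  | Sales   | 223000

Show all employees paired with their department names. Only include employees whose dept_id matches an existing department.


INNER JOIN keeps only employees rows whose dept_id matches an id in departments. Walk through each employee:
  - employee 1 (Quinn): dept_id=1 -> matches Support
  - employee 2 (Nate): dept_id=NULL, no match -> dropped
  - employee 3 (Victor): dept_id=1 -> matches Support
  - employee 4 (Tina): dept_id=3 -> matches Sales
  - employee 5 (Dana): dept_id=3 -> matches Sales
  - employee 6 (Zoe): dept_id=NULL, no match -> dropped
So 2 of 6 rows are dropped.

SQL:
SELECT a.name, b.name AS department
FROM employees a
INNER JOIN departments b ON a.dept_id = b.id

Result:
name   | department
-------+-----------
Quinn  | Support   
Victor | Support   
Tina   | Sales     
Dana   | Sales     
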